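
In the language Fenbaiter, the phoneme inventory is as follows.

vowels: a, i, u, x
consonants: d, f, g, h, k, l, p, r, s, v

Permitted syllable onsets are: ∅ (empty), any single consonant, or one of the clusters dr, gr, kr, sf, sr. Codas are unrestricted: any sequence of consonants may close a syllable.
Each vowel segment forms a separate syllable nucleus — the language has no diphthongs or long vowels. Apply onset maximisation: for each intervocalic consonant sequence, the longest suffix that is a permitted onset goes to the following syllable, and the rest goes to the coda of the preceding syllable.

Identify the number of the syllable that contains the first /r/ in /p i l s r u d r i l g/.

2

The vowels are i, u, i — 3 nuclei, so 3 syllables.
Between /i/ (V1) and /u/ (V2): /lsr/; trying suffixes from longest down, /sr/ is the first permitted one, so coda /l/ | onset /sr/.
Between /u/ (V2) and /i/ (V3): /dr/ is a licit onset in full, so it all attaches to the next syllable.
Syllabification: pil.sru.drilg.
The first /r/ is in the onset of syllable 2 (/sru/).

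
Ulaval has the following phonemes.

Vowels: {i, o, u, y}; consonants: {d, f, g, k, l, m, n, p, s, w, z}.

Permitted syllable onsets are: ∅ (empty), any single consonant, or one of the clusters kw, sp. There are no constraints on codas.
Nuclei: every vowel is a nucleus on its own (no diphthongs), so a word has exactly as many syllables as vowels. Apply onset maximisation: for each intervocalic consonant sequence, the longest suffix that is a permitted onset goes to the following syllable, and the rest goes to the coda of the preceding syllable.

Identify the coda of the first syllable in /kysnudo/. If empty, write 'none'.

s

Nuclei (vowels): y, u, o → 3 syllables.
σ1/σ2 boundary: /sn/; trying suffixes from longest down, /n/ is the first permitted one, so coda /s/ | onset /n/.
σ2/σ3 boundary: just /d/ — single C goes to the following onset.
Putting it together: kys.nu.do.
Syllable 1 is /kys/: onset /k/, nucleus /y/, coda /s/.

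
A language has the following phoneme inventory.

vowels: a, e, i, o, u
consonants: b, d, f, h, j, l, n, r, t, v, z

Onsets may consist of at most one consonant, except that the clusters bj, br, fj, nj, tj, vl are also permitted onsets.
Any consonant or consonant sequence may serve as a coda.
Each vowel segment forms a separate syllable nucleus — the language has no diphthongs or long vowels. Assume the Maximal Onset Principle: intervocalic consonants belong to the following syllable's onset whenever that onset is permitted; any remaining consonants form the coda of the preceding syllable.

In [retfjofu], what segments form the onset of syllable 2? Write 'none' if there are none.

fj

Vowels present: e, o, u; each is a nucleus, giving 3 syllables.
Between /e/ (V1) and /o/ (V2): /tfj/; trying suffixes from longest down, /fj/ is the first permitted one, so coda /t/ | onset /fj/.
Between /o/ (V2) and /u/ (V3): just /f/ — single C goes to the following onset.
Putting it together: ret.fjo.fu.
Syllable 2 is /fjo/: onset /fj/, nucleus /o/, coda ∅.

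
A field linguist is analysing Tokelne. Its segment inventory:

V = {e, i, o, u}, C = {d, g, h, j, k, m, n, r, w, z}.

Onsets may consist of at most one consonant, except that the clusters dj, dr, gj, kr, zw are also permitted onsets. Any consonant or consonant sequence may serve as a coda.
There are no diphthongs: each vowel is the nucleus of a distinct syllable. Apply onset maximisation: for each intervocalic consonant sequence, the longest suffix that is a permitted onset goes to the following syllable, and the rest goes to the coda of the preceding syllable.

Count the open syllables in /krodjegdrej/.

1

The vowels are o, e, e — 3 nuclei, so 3 syllables.
σ1/σ2 boundary: /dj/ — entire cluster is a permitted onset → onset /dj/, coda ∅.
σ2/σ3 boundary: cluster /gdr/ — the longest permitted-onset suffix is /dr/; onset = /dr/, preceding coda = /g/.
Syllabification: kro.djeg.drej.
Classifying each syllable: /kro/ (open), /djeg/ (closed), /drej/ (closed).
Open syllables: 1.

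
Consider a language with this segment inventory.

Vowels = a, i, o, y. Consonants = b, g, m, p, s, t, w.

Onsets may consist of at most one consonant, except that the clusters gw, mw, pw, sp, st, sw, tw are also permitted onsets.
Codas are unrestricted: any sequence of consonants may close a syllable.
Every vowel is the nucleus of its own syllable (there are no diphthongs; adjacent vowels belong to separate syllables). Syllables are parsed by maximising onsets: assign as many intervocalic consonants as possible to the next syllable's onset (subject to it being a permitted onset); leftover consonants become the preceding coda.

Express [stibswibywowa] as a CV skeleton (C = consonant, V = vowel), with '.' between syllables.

CCVC.CCV.CV.CV.CV

Vowels present: i, i, y, o, a; each is a nucleus, giving 5 syllables.
Between /i/ (V1) and /i/ (V2): /bsw/ splits as /b/ + /sw/ (/sw/ is the longest suffix that is a licit onset).
Between /i/ (V2) and /y/ (V3): /b/ is a single consonant, so it becomes the next onset.
Between /y/ (V3) and /o/ (V4): /w/ is a single consonant, so it becomes the next onset.
Between /o/ (V4) and /a/ (V5): just /w/ — single C goes to the following onset.
Syllabification: stib.swi.by.wo.wa.
Mapping each syllable to C/V: /stib/ → CCVC, /swi/ → CCV, /by/ → CV, /wo/ → CV, /wa/ → CV.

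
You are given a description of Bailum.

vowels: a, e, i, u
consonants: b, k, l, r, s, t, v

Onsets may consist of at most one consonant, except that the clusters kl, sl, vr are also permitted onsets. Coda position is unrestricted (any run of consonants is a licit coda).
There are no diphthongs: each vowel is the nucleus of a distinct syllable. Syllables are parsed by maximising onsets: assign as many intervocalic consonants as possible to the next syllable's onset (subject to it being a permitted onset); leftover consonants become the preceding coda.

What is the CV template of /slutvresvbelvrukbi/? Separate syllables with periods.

CCVC.CCVCC.CVC.CCVC.CV

Nuclei (vowels): u, e, e, u, i → 5 syllables.
/u…e/ gap (V1→V2): cluster /tvr/ — the longest permitted-onset suffix is /vr/; onset = /vr/, preceding coda = /t/.
/e…e/ gap (V2→V3): cluster /svb/ — the longest permitted-onset suffix is /b/; onset = /b/, preceding coda = /sv/.
/e…u/ gap (V3→V4): cluster /lvr/ — the longest permitted-onset suffix is /vr/; onset = /vr/, preceding coda = /l/.
/u…i/ gap (V4→V5): /kb/ — longest licit onset from the right is /b/, leaving /k/ as coda.
So the parse is slut.vresv.bel.vruk.bi.
Mapping each syllable to C/V: /slut/ → CCVC, /vresv/ → CCVCC, /bel/ → CVC, /vruk/ → CCVC, /bi/ → CV.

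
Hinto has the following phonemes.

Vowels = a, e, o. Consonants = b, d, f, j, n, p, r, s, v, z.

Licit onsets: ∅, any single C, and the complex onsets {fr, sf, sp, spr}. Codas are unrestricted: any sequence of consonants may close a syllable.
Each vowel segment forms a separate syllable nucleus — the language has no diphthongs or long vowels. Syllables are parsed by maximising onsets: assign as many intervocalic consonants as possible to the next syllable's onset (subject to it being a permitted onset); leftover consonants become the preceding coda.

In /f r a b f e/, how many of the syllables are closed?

Nuclei (vowels): a, e → 2 syllables.
V1 /a/ – V2 /e/: /bf/; trying suffixes from longest down, /f/ is the first permitted one, so coda /b/ | onset /f/.
Syllabification: frab.fe.
Classifying each syllable: /frab/ (closed), /fe/ (open).
Closed syllables: 1.

1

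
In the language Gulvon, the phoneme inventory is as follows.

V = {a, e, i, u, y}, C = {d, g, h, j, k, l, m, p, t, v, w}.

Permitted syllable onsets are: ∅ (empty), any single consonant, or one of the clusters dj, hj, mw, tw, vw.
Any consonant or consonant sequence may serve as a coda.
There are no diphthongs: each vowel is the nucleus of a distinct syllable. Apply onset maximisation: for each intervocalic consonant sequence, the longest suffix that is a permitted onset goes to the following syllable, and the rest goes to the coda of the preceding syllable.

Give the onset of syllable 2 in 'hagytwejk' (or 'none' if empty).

g

The vowels are a, y, e — 3 nuclei, so 3 syllables.
V1 /a/ – V2 /y/: /g/ is a single consonant, so it becomes the next onset.
V2 /y/ – V3 /e/: /tw/ is a licit onset in full, so it all attaches to the next syllable.
Syllabification: ha.gy.twejk.
Syllable 2 is /gy/: onset /g/, nucleus /y/, coda ∅.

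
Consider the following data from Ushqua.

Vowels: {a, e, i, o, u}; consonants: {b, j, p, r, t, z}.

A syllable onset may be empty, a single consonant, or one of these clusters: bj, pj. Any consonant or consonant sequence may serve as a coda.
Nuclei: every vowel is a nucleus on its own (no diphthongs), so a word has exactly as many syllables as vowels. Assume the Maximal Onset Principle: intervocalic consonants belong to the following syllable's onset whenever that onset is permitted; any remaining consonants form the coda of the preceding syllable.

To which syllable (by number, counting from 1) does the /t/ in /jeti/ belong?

2

The vowels are e, i — 2 nuclei, so 2 syllables.
/e…i/ gap (V1→V2): /t/ is a single consonant, so it becomes the next onset.
So the parse is je.ti.
The /t/ is in the onset of syllable 2 (/ti/).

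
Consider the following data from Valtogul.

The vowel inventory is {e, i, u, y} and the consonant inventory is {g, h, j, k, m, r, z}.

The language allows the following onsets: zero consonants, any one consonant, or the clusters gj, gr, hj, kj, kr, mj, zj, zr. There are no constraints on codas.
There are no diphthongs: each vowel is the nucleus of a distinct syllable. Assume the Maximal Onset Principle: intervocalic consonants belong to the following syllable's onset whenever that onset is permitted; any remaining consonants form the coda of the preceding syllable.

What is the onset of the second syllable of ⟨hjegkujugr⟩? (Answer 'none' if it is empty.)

The vowels are e, u, u — 3 nuclei, so 3 syllables.
Between /e/ (V1) and /u/ (V2): cluster /gk/ — the longest permitted-onset suffix is /k/; onset = /k/, preceding coda = /g/.
Between /u/ (V2) and /u/ (V3): /j/ → onset of the next syllable (single consonants are always licit onsets).
Syllabification: hjeg.ku.jugr.
Syllable 2 is /ku/: onset /k/, nucleus /u/, coda ∅.

k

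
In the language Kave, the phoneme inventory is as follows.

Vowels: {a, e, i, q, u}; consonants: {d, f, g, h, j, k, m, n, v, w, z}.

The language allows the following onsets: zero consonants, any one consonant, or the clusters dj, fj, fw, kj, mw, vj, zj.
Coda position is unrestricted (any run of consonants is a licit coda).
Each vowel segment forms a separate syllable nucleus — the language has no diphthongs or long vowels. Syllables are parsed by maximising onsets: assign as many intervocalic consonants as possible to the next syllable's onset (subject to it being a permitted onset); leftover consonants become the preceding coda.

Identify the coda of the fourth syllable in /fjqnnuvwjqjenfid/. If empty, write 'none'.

n

Nuclei (vowels): q, u, q, e, i → 5 syllables.
Between /q/ (V1) and /u/ (V2): /nn/ splits as /n/ + /n/ (/n/ is the longest suffix that is a licit onset).
Between /u/ (V2) and /q/ (V3): /vwj/ — longest licit onset from the right is /j/, leaving /vw/ as coda.
Between /q/ (V3) and /e/ (V4): just /j/ — single C goes to the following onset.
Between /e/ (V4) and /i/ (V5): cluster /nf/ — the longest permitted-onset suffix is /f/; onset = /f/, preceding coda = /n/.
Putting it together: fjqn.nuvw.jq.jen.fid.
Syllable 4 is /jen/: onset /j/, nucleus /e/, coda /n/.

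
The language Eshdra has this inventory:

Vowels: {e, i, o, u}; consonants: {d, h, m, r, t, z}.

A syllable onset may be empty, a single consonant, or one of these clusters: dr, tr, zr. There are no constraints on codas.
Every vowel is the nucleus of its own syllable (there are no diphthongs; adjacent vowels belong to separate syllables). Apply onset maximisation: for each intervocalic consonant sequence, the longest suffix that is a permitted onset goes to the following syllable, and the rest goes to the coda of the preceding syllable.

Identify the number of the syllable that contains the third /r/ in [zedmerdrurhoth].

The vowels are e, e, u, o — 4 nuclei, so 4 syllables.
/e…e/ gap (V1→V2): /dm/; trying suffixes from longest down, /m/ is the first permitted one, so coda /d/ | onset /m/.
/e…u/ gap (V2→V3): /rdr/; trying suffixes from longest down, /dr/ is the first permitted one, so coda /r/ | onset /dr/.
/u…o/ gap (V3→V4): cluster /rh/ — the longest permitted-onset suffix is /h/; onset = /h/, preceding coda = /r/.
Syllabification: zed.mer.drur.hoth.
The third /r/ is in the coda of syllable 3 (/drur/).

3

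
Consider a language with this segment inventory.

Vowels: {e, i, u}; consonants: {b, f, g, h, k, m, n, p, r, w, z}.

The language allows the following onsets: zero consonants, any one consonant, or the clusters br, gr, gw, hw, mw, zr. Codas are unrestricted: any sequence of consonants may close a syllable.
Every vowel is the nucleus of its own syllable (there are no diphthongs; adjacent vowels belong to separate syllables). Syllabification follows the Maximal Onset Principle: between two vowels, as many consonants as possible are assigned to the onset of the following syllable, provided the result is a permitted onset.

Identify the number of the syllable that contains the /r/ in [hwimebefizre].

The vowels are i, e, e, i, e — 5 nuclei, so 5 syllables.
Between /i/ (V1) and /e/ (V2): just /m/ — single C goes to the following onset.
Between /e/ (V2) and /e/ (V3): just /b/ — single C goes to the following onset.
Between /e/ (V3) and /i/ (V4): /f/ → onset of the next syllable (single consonants are always licit onsets).
Between /i/ (V4) and /e/ (V5): /zr/ — entire cluster is a permitted onset → onset /zr/, coda ∅.
Syllabification: hwi.me.be.fi.zre.
The /r/ is in the onset of syllable 5 (/zre/).

5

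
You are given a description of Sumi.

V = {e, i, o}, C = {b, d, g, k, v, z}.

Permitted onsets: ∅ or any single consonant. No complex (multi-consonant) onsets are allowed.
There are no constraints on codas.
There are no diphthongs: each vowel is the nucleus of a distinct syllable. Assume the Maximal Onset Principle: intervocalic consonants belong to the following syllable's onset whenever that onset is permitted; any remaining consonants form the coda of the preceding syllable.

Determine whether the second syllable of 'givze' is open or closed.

open

Nuclei (vowels): i, e → 2 syllables.
/i…e/ gap (V1→V2): cluster /vz/ — the longest permitted-onset suffix is /z/; onset = /z/, preceding coda = /v/.
Putting it together: giv.ze.
Syllable 2 is /ze/; it ends in its nucleus with no coda, so it is open.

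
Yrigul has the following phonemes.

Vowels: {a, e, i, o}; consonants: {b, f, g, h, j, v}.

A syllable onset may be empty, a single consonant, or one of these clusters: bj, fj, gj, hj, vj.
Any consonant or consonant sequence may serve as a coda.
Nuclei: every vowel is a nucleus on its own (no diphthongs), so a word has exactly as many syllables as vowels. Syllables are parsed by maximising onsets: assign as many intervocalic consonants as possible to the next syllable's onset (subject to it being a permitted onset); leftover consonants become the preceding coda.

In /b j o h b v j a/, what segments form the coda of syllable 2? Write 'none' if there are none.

none

Vowels present: o, a; each is a nucleus, giving 2 syllables.
Between /o/ (V1) and /a/ (V2): cluster /hbvj/ — the longest permitted-onset suffix is /vj/; onset = /vj/, preceding coda = /hb/.
Result: bjohb.vja.
Syllable 2 is /vja/: onset /vj/, nucleus /a/, coda ∅.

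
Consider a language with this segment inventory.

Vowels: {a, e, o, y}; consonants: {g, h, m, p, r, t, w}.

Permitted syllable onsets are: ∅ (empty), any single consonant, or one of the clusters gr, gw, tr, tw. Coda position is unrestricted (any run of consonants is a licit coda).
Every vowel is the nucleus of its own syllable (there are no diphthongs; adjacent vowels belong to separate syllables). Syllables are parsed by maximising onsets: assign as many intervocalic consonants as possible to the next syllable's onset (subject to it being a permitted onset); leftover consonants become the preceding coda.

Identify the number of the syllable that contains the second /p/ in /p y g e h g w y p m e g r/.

3

The vowels are y, e, y, e — 4 nuclei, so 4 syllables.
Between /y/ (V1) and /e/ (V2): just /g/ — single C goes to the following onset.
Between /e/ (V2) and /y/ (V3): /hgw/ splits as /h/ + /gw/ (/gw/ is the longest suffix that is a licit onset).
Between /y/ (V3) and /e/ (V4): /pm/; trying suffixes from longest down, /m/ is the first permitted one, so coda /p/ | onset /m/.
Syllabification: py.geh.gwyp.megr.
The second /p/ is in the coda of syllable 3 (/gwyp/).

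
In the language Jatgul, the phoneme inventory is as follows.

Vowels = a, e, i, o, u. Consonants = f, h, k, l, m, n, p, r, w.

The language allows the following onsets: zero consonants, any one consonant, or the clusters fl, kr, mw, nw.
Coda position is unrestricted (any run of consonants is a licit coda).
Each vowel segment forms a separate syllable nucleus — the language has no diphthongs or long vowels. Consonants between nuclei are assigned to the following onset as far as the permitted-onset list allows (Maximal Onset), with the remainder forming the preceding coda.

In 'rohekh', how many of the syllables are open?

Nuclei (vowels): o, e → 2 syllables.
V1 /o/ – V2 /e/: /h/ is a single consonant, so it becomes the next onset.
Result: ro.hekh.
Classifying each syllable: /ro/ (open), /hekh/ (closed).
Open syllables: 1.

1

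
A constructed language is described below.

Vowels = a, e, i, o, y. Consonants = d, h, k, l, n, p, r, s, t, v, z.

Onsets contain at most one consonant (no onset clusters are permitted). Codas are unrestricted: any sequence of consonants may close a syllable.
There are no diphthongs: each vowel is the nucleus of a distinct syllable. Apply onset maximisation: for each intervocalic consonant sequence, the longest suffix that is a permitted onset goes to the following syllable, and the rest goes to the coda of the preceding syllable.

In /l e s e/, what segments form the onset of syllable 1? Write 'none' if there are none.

l

Nuclei (vowels): e, e → 2 syllables.
σ1/σ2 boundary: /s/ is a single consonant, so it becomes the next onset.
Syllabification: le.se.
Syllable 1 is /le/: onset /l/, nucleus /e/, coda ∅.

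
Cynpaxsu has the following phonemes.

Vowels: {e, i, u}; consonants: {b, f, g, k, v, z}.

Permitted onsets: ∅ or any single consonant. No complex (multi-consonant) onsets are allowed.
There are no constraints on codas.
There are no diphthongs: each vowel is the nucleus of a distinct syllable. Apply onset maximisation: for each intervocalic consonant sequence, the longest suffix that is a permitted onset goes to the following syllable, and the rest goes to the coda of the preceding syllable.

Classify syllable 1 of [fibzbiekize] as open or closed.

closed

Nuclei (vowels): i, i, e, i, e → 5 syllables.
σ1/σ2 boundary: cluster /bzb/ — the longest permitted-onset suffix is /b/; onset = /b/, preceding coda = /bz/.
σ2/σ3 boundary: hiatus — the boundary sits between the two vowels.
σ3/σ4 boundary: just /k/ — single C goes to the following onset.
σ4/σ5 boundary: just /z/ — single C goes to the following onset.
Result: fibz.bi.e.ki.ze.
Syllable 1 is /fibz/ with coda /bz/, so it is closed.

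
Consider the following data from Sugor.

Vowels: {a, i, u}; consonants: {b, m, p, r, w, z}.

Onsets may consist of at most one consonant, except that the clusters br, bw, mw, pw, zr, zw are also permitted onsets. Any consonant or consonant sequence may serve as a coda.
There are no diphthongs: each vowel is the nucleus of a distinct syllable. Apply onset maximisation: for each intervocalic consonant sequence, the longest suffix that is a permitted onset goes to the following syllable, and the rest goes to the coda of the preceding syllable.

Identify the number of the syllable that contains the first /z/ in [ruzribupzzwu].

The vowels are u, i, u, u — 4 nuclei, so 4 syllables.
Between /u/ (V1) and /i/ (V2): cluster /zr/ — /zr/ is itself a permitted onset, so the whole cluster goes right; preceding coda = ∅.
Between /i/ (V2) and /u/ (V3): /b/ is a single consonant, so it becomes the next onset.
Between /u/ (V3) and /u/ (V4): /pzzw/; trying suffixes from longest down, /zw/ is the first permitted one, so coda /pz/ | onset /zw/.
Putting it together: ru.zri.bupz.zwu.
The first /z/ is in the onset of syllable 2 (/zri/).

2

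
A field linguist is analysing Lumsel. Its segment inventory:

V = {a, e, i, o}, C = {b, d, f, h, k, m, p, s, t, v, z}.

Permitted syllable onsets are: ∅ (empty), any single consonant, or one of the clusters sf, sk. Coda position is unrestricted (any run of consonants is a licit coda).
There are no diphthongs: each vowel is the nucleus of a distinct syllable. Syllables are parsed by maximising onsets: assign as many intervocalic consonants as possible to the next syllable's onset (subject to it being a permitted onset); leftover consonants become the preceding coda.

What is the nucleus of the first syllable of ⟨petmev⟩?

e

Nuclei (vowels): e, e → 2 syllables.
The first nucleus (vowel 1 from the left) is /e/.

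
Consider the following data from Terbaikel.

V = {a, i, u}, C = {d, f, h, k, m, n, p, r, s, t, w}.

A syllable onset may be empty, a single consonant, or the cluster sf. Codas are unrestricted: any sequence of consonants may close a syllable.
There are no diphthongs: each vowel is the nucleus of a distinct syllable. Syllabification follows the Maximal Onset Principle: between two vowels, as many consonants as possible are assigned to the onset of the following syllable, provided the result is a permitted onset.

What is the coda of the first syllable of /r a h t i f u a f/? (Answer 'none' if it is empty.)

The vowels are a, i, u, a — 4 nuclei, so 4 syllables.
Between /a/ (V1) and /i/ (V2): /ht/ splits as /h/ + /t/ (/t/ is the longest suffix that is a licit onset).
Between /i/ (V2) and /u/ (V3): /f/ is a single consonant, so it becomes the next onset.
Between /u/ (V3) and /a/ (V4): hiatus — the boundary sits between the two vowels.
Putting it together: rah.ti.fu.af.
Syllable 1 is /rah/: onset /r/, nucleus /a/, coda /h/.

h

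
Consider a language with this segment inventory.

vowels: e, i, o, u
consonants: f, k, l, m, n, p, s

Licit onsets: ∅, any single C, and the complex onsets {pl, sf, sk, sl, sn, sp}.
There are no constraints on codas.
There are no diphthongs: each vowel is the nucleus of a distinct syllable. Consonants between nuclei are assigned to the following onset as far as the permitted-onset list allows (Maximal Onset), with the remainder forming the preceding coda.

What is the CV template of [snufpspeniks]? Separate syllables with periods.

CCVCC.CCV.CVCC

Vowels present: u, e, i; each is a nucleus, giving 3 syllables.
σ1/σ2 boundary: /fpsp/ splits as /fp/ + /sp/ (/sp/ is the longest suffix that is a licit onset).
σ2/σ3 boundary: /n/ → onset of the next syllable (single consonants are always licit onsets).
So the parse is snufp.spe.niks.
Mapping each syllable to C/V: /snufp/ → CCVCC, /spe/ → CCV, /niks/ → CVCC.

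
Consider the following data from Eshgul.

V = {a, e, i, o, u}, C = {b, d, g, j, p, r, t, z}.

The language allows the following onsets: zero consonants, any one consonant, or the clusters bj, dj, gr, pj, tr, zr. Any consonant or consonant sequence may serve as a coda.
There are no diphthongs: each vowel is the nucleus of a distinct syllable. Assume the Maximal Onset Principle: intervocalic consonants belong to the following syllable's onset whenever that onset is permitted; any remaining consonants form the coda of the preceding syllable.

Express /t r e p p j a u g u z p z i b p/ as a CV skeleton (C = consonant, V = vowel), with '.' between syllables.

CCVC.CCV.V.CVCC.CVCC

Nuclei (vowels): e, a, u, u, i → 5 syllables.
σ1/σ2 boundary: /ppj/ — longest licit onset from the right is /pj/, leaving /p/ as coda.
σ2/σ3 boundary: no consonants, so the boundary falls immediately after /a/.
σ3/σ4 boundary: /g/ → onset of the next syllable (single consonants are always licit onsets).
σ4/σ5 boundary: /zpz/; trying suffixes from longest down, /z/ is the first permitted one, so coda /zp/ | onset /z/.
So the parse is trep.pja.u.guzp.zibp.
Mapping each syllable to C/V: /trep/ → CCVC, /pja/ → CCV, /u/ → V, /guzp/ → CVCC, /zibp/ → CVCC.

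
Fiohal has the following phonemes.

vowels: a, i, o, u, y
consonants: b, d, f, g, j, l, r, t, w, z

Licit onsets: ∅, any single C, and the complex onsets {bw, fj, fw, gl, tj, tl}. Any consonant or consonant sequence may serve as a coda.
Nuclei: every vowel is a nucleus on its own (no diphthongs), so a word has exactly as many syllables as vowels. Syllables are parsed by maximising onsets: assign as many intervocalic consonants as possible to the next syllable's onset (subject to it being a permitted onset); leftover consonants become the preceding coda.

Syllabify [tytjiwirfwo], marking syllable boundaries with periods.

The vowels are y, i, i, o — 4 nuclei, so 4 syllables.
/y…i/ gap (V1→V2): /tj/ — entire cluster is a permitted onset → onset /tj/, coda ∅.
/i…i/ gap (V2→V3): just /w/ — single C goes to the following onset.
/i…o/ gap (V3→V4): /rfw/ — longest licit onset from the right is /fw/, leaving /r/ as coda.

ty.tji.wir.fwo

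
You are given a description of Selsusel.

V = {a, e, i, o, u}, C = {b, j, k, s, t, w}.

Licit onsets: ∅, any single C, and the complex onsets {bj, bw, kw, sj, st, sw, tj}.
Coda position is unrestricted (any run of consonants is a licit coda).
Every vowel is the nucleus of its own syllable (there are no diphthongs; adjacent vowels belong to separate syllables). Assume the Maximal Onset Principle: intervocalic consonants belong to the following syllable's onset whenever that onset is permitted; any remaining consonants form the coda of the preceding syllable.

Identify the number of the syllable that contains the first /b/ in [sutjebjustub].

Vowels present: u, e, u, u; each is a nucleus, giving 4 syllables.
Between /u/ (V1) and /e/ (V2): /tj/ is a licit onset in full, so it all attaches to the next syllable.
Between /e/ (V2) and /u/ (V3): /bj/ — entire cluster is a permitted onset → onset /bj/, coda ∅.
Between /u/ (V3) and /u/ (V4): /st/ is a licit onset in full, so it all attaches to the next syllable.
So the parse is su.tje.bju.stub.
The first /b/ is in the onset of syllable 3 (/bju/).

3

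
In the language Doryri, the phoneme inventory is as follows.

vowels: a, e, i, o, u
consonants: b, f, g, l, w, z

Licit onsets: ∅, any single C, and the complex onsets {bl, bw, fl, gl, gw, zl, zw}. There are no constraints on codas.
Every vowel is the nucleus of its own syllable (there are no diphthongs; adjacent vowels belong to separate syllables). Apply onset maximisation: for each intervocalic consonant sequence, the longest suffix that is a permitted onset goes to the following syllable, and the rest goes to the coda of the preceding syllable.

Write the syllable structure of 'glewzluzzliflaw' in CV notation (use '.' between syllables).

CCVC.CCVC.CCV.CCVC

The vowels are e, u, i, a — 4 nuclei, so 4 syllables.
Between /e/ (V1) and /u/ (V2): /wzl/ — longest licit onset from the right is /zl/, leaving /w/ as coda.
Between /u/ (V2) and /i/ (V3): /zzl/ — longest licit onset from the right is /zl/, leaving /z/ as coda.
Between /i/ (V3) and /a/ (V4): /fl/ — entire cluster is a permitted onset → onset /fl/, coda ∅.
So the parse is glew.zluz.zli.flaw.
Mapping each syllable to C/V: /glew/ → CCVC, /zluz/ → CCVC, /zli/ → CCV, /flaw/ → CCVC.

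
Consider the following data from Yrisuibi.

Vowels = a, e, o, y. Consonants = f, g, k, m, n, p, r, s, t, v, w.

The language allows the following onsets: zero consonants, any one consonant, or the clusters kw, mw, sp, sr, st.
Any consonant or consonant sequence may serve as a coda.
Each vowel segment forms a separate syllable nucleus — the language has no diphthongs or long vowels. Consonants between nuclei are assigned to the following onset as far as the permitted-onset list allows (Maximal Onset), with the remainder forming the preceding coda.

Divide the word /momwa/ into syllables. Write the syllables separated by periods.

mo.mwa

The vowels are o, a — 2 nuclei, so 2 syllables.
/o…a/ gap (V1→V2): cluster /mw/ — /mw/ is itself a permitted onset, so the whole cluster goes right; preceding coda = ∅.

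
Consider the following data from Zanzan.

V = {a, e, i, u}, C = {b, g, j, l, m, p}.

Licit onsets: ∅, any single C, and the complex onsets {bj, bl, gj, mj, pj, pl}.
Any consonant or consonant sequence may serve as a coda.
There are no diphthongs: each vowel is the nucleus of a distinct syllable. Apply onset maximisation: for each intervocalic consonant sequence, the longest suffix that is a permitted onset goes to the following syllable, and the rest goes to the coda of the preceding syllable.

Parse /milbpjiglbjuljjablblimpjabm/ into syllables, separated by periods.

The vowels are i, i, u, a, i, a — 6 nuclei, so 6 syllables.
σ1/σ2 boundary: /lbpj/ splits as /lb/ + /pj/ (/pj/ is the longest suffix that is a licit onset).
σ2/σ3 boundary: /glbj/ — longest licit onset from the right is /bj/, leaving /gl/ as coda.
σ3/σ4 boundary: cluster /ljj/ — the longest permitted-onset suffix is /j/; onset = /j/, preceding coda = /lj/.
σ4/σ5 boundary: /blbl/ splits as /bl/ + /bl/ (/bl/ is the longest suffix that is a licit onset).
σ5/σ6 boundary: cluster /mpj/ — the longest permitted-onset suffix is /pj/; onset = /pj/, preceding coda = /m/.

milb.pjigl.bjulj.jabl.blim.pjabm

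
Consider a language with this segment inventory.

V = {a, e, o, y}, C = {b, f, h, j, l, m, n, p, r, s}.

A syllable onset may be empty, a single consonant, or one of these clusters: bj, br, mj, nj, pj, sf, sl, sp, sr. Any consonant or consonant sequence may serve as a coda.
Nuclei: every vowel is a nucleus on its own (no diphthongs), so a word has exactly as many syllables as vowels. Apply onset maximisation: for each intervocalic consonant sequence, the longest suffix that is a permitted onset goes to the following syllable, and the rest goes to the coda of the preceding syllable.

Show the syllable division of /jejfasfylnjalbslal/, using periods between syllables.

Vowels present: e, a, y, a, a; each is a nucleus, giving 5 syllables.
V1 /e/ – V2 /a/: /jf/ splits as /j/ + /f/ (/f/ is the longest suffix that is a licit onset).
V2 /a/ – V3 /y/: /sf/ is a licit onset in full, so it all attaches to the next syllable.
V3 /y/ – V4 /a/: /lnj/; trying suffixes from longest down, /nj/ is the first permitted one, so coda /l/ | onset /nj/.
V4 /a/ – V5 /a/: /lbsl/; trying suffixes from longest down, /sl/ is the first permitted one, so coda /lb/ | onset /sl/.

jej.fa.sfyl.njalb.slal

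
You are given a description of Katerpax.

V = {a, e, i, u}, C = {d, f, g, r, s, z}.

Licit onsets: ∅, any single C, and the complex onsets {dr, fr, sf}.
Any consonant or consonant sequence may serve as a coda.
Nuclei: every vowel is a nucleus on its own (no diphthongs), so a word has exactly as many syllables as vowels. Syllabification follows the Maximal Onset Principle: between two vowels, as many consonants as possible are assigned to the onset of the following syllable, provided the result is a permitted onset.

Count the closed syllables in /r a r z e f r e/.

The vowels are a, e, e — 3 nuclei, so 3 syllables.
Between /a/ (V1) and /e/ (V2): /rz/; trying suffixes from longest down, /z/ is the first permitted one, so coda /r/ | onset /z/.
Between /e/ (V2) and /e/ (V3): /fr/ is a licit onset in full, so it all attaches to the next syllable.
Result: rar.ze.fre.
Classifying each syllable: /rar/ (closed), /ze/ (open), /fre/ (open).
Closed syllables: 1.

1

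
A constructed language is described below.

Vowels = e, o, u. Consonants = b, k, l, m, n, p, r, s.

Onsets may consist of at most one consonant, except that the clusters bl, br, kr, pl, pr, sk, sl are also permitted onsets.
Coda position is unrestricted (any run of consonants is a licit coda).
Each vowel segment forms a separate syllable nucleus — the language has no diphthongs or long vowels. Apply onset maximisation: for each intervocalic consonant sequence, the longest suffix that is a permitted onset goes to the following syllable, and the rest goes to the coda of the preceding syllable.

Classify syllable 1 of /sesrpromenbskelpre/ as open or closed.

closed

The vowels are e, o, e, e, e — 5 nuclei, so 5 syllables.
V1 /e/ – V2 /o/: /srpr/ splits as /sr/ + /pr/ (/pr/ is the longest suffix that is a licit onset).
V2 /o/ – V3 /e/: /m/ → onset of the next syllable (single consonants are always licit onsets).
V3 /e/ – V4 /e/: /nbsk/ — longest licit onset from the right is /sk/, leaving /nb/ as coda.
V4 /e/ – V5 /e/: cluster /lpr/ — the longest permitted-onset suffix is /pr/; onset = /pr/, preceding coda = /l/.
Result: sesr.pro.menb.skel.pre.
Syllable 1 is /sesr/ with coda /sr/, so it is closed.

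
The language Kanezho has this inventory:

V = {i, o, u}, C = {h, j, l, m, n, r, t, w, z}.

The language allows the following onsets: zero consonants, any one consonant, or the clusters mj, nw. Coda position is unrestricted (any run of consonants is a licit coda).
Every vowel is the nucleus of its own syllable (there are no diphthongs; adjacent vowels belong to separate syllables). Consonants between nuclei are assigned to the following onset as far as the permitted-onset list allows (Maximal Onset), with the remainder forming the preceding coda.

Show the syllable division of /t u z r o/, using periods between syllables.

The vowels are u, o — 2 nuclei, so 2 syllables.
V1 /u/ – V2 /o/: /zr/ splits as /z/ + /r/ (/r/ is the longest suffix that is a licit onset).

tuz.ro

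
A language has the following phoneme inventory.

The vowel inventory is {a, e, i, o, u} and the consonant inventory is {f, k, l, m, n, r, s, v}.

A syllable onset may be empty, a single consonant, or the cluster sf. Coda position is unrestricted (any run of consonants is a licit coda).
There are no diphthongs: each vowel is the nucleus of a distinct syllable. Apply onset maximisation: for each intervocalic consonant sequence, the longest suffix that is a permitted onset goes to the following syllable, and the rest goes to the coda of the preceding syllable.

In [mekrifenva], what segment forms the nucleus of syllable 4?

Vowels present: e, i, e, a; each is a nucleus, giving 4 syllables.
The fourth nucleus (vowel 4 from the left) is /a/.

a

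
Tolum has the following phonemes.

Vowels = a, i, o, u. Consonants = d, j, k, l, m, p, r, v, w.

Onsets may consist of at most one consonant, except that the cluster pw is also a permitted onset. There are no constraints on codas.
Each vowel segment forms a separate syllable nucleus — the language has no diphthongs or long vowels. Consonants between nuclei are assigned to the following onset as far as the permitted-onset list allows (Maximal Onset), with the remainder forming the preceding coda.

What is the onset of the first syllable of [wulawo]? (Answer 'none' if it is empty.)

w

Nuclei (vowels): u, a, o → 3 syllables.
Between /u/ (V1) and /a/ (V2): just /l/ — single C goes to the following onset.
Between /a/ (V2) and /o/ (V3): /w/ is a single consonant, so it becomes the next onset.
So the parse is wu.la.wo.
Syllable 1 is /wu/: onset /w/, nucleus /u/, coda ∅.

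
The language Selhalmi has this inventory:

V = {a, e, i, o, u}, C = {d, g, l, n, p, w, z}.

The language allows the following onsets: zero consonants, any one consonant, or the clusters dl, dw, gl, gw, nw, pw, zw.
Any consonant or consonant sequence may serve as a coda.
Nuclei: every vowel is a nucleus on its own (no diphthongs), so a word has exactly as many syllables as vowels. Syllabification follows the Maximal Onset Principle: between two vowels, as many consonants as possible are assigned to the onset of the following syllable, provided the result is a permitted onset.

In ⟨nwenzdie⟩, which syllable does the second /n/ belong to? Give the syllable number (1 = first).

1

Vowels present: e, i, e; each is a nucleus, giving 3 syllables.
σ1/σ2 boundary: /nzd/; trying suffixes from longest down, /d/ is the first permitted one, so coda /nz/ | onset /d/.
σ2/σ3 boundary: no consonants, so the boundary falls immediately after /i/.
So the parse is nwenz.di.e.
The second /n/ is in the coda of syllable 1 (/nwenz/).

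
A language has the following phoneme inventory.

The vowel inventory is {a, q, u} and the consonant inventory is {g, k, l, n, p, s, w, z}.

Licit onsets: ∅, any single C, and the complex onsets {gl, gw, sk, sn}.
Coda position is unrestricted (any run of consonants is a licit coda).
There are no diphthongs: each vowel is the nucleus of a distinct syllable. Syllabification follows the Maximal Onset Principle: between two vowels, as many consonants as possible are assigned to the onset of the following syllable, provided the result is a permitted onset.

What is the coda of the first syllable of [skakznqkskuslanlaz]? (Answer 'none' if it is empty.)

Vowels present: a, q, u, a, a; each is a nucleus, giving 5 syllables.
/a…q/ gap (V1→V2): /kzn/ — longest licit onset from the right is /n/, leaving /kz/ as coda.
/q…u/ gap (V2→V3): cluster /ksk/ — the longest permitted-onset suffix is /sk/; onset = /sk/, preceding coda = /k/.
/u…a/ gap (V3→V4): /sl/ splits as /s/ + /l/ (/l/ is the longest suffix that is a licit onset).
/a…a/ gap (V4→V5): /nl/ splits as /n/ + /l/ (/l/ is the longest suffix that is a licit onset).
Result: skakz.nqk.skus.lan.laz.
Syllable 1 is /skakz/: onset /sk/, nucleus /a/, coda /kz/.

kz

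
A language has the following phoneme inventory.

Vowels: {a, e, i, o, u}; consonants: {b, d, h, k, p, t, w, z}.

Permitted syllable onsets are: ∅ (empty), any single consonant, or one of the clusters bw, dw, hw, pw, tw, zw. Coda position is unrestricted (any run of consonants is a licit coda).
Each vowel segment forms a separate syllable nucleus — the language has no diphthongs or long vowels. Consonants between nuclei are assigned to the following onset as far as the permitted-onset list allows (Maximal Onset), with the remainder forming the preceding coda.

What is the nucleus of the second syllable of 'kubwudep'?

u

Nuclei (vowels): u, u, e → 3 syllables.
The second nucleus (vowel 2 from the left) is /u/.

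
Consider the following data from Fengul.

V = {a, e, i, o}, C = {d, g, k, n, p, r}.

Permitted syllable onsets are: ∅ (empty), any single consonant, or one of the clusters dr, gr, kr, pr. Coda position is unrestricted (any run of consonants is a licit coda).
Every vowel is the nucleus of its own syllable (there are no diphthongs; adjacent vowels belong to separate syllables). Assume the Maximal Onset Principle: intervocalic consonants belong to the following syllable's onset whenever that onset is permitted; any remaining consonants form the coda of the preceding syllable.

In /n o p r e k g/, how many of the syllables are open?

1

The vowels are o, e — 2 nuclei, so 2 syllables.
V1 /o/ – V2 /e/: /pr/ is a licit onset in full, so it all attaches to the next syllable.
So the parse is no.prekg.
Classifying each syllable: /no/ (open), /prekg/ (closed).
Open syllables: 1.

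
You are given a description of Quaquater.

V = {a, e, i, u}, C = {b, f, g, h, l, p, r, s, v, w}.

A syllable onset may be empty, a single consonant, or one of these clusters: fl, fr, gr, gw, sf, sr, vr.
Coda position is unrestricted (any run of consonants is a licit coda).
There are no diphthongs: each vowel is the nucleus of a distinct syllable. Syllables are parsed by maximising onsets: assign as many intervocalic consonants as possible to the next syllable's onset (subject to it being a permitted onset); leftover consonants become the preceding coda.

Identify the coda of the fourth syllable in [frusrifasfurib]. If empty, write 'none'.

none

Nuclei (vowels): u, i, a, u, i → 5 syllables.
Between /u/ (V1) and /i/ (V2): /sr/ is a licit onset in full, so it all attaches to the next syllable.
Between /i/ (V2) and /a/ (V3): /f/ is a single consonant, so it becomes the next onset.
Between /a/ (V3) and /u/ (V4): /sf/ — entire cluster is a permitted onset → onset /sf/, coda ∅.
Between /u/ (V4) and /i/ (V5): /r/ → onset of the next syllable (single consonants are always licit onsets).
Putting it together: fru.sri.fa.sfu.rib.
Syllable 4 is /sfu/: onset /sf/, nucleus /u/, coda ∅.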